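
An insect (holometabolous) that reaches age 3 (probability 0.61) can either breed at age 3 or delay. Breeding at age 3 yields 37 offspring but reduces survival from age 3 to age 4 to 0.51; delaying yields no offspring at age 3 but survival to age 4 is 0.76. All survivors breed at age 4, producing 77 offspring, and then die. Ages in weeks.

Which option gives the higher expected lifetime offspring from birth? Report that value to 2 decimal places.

46.52

breed at age 3: R₀ = 0.61 × (37 + 0.51 × 77) = 0.61 × 76.2700 = 46.5247
delay to age 4: R₀ = 0.61 × (0.76 × 77) = 0.61 × 58.5200 = 35.6972
Higher: breed at age 3 (46.5247).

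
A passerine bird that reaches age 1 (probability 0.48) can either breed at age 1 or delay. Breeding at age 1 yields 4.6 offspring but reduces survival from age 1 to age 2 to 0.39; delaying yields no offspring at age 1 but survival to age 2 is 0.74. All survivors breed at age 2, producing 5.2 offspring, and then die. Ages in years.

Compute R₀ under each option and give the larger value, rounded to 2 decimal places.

3.18

breed at age 1: R₀ = 0.48 × (4.6 + 0.39 × 5.2) = 0.48 × 6.6280 = 3.1814
delay to age 2: R₀ = 0.48 × (0.74 × 5.2) = 0.48 × 3.8480 = 1.8470
Higher: breed at age 1 (3.1814).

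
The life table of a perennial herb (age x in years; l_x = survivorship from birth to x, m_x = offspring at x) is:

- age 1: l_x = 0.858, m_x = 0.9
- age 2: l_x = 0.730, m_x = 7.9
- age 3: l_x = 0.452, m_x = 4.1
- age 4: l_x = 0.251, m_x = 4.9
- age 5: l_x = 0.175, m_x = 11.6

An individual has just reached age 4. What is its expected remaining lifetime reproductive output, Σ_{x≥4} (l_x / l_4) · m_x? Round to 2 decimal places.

12.99

l_4 = 0.251. Conditional survival from age 4 to x is l_x / l_4.
  x=4: (0.251/0.251) × 4.9 = 4.9000
  x=5: (0.175/0.251) × 11.6 = 8.0876
Sum = 4.9000 + 8.0876 = 12.9876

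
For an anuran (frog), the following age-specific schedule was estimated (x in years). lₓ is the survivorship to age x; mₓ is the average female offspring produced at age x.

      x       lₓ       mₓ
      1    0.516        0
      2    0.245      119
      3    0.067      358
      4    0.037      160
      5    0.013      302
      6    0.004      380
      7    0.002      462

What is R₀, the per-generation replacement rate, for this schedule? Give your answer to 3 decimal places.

65.431

R₀ = Σ lₓ mₓ:
  age 1: 0.516 × 0 = 0.0000
  age 2: 0.245 × 119 = 29.1550
  age 3: 0.067 × 358 = 23.9860
  age 4: 0.037 × 160 = 5.9200
  age 5: 0.013 × 302 = 3.9260
  age 6: 0.004 × 380 = 1.5200
  age 7: 0.002 × 462 = 0.9240
R₀ = 0.0000 + 29.1550 + 23.9860 + 5.9200 + 3.9260 + 1.5200 + 0.9240 = 65.4310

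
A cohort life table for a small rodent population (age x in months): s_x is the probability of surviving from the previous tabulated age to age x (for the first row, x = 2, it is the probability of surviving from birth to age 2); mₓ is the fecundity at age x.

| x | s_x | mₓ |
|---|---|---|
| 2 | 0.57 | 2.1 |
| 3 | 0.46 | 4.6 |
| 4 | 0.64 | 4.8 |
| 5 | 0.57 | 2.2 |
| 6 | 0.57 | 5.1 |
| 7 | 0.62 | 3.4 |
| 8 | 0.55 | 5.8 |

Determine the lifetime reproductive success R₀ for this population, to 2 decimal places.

Survivorship from birth: l_x = s_2·s_3·…·s_x.
  l_2 = 0.57000
  l_3 = 0.26220
  l_4 = 0.16781
  l_5 = 0.09565
  l_6 = 0.05452
  l_7 = 0.03380
  l_8 = 0.01859
R₀ = Σ l_x mₓ:
  age 2: 0.57000 × 2.1 = 1.1970
  age 3: 0.26220 × 4.6 = 1.2061
  age 4: 0.16781 × 4.8 = 0.8055
  age 5: 0.09565 × 2.2 = 0.2104
  age 6: 0.05452 × 5.1 = 0.2781
  age 7: 0.03380 × 3.4 = 0.1149
  age 8: 0.01859 × 5.8 = 0.1078
R₀ = 1.1970 + 1.2061 + 0.8055 + 0.2104 + 0.2781 + 0.1149 + 0.1078 = 3.9198

3.92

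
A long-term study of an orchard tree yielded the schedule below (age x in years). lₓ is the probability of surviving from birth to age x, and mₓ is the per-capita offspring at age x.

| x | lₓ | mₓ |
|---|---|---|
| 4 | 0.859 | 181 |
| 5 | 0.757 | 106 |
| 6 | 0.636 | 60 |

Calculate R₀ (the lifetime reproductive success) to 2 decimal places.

R₀ = Σ lₓ mₓ:
  age 4: 0.859 × 181 = 155.4790
  age 5: 0.757 × 106 = 80.2420
  age 6: 0.636 × 60 = 38.1600
R₀ = 155.4790 + 80.2420 + 38.1600 = 273.8810

273.88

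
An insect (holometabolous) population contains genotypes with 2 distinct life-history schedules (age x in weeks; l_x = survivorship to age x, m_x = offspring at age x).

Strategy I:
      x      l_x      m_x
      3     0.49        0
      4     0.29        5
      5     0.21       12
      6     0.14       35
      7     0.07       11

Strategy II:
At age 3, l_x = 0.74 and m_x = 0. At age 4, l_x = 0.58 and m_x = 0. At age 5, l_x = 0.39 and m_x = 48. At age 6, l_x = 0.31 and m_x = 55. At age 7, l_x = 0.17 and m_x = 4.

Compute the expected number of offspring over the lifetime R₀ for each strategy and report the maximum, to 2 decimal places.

36.45

Strategy I: R₀ = 0.49×0 + 0.29×5 + 0.21×12 + 0.14×35 + 0.07×11 = 9.6400
Strategy II: R₀ = 0.74×0 + 0.58×0 + 0.39×48 + 0.31×55 + 0.17×4 = 36.4500
Highest R₀: strategy II with 36.4500.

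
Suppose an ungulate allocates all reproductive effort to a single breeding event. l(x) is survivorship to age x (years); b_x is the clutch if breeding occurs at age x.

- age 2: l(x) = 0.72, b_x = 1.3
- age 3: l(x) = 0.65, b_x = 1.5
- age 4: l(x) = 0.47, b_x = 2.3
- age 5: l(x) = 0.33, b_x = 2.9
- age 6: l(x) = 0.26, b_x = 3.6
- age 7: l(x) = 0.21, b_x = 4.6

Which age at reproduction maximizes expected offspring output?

4

Expected offspring if breeding at age x = l(x) × b_x:
  age 2: 0.72 × 1.3 = 0.936
  age 3: 0.65 × 1.5 = 0.975
  age 4: 0.47 × 2.3 = 1.081
  age 5: 0.33 × 2.9 = 0.957
  age 6: 0.26 × 3.6 = 0.936
  age 7: 0.21 × 4.6 = 0.966
Maximum at age 4 (1.081).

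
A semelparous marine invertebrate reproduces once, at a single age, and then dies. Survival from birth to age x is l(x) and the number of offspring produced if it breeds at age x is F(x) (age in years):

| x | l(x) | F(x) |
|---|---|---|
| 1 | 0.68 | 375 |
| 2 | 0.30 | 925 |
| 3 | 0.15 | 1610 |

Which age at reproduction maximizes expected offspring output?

2

Expected offspring if breeding at age x = l(x) × F(x):
  age 1: 0.68 × 375 = 255.000
  age 2: 0.30 × 925 = 277.500
  age 3: 0.15 × 1610 = 241.500
Maximum at age 2 (277.500).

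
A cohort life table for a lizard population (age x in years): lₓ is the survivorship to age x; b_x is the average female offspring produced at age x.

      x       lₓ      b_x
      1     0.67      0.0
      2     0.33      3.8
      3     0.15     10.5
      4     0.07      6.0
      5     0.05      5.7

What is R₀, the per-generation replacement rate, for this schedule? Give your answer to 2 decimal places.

R₀ = Σ lₓ b_x:
  age 1: 0.67 × 0.0 = 0.0000
  age 2: 0.33 × 3.8 = 1.2540
  age 3: 0.15 × 10.5 = 1.5750
  age 4: 0.07 × 6.0 = 0.4200
  age 5: 0.05 × 5.7 = 0.2850
R₀ = 0.0000 + 1.2540 + 1.5750 + 0.4200 + 0.2850 = 3.5340

3.53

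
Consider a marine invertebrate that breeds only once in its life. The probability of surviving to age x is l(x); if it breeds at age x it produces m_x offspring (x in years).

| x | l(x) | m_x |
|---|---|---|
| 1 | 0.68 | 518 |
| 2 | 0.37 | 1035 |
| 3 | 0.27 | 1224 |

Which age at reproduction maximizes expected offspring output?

Expected offspring if breeding at age x = l(x) × m_x:
  age 1: 0.68 × 518 = 352.240
  age 2: 0.37 × 1035 = 382.950
  age 3: 0.27 × 1224 = 330.480
Maximum at age 2 (382.950).

2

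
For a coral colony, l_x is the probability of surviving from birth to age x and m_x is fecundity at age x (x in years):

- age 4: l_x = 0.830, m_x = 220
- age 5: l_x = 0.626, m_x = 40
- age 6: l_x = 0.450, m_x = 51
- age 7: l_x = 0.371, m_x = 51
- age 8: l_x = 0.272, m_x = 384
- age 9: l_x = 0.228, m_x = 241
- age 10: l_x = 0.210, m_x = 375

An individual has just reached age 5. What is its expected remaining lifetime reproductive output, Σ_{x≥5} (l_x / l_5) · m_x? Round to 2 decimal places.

487.31

l_5 = 0.626. Conditional survival from age 5 to x is l_x / l_5.
  x=5: (0.626/0.626) × 40 = 40.0000
  x=6: (0.450/0.626) × 51 = 36.6613
  x=7: (0.371/0.626) × 51 = 30.2252
  x=8: (0.272/0.626) × 384 = 166.8498
  x=9: (0.228/0.626) × 241 = 87.7764
  x=10: (0.210/0.626) × 375 = 125.7987
Sum = 40.0000 + 36.6613 + 30.2252 + 166.8498 + 87.7764 + 125.7987 = 487.3115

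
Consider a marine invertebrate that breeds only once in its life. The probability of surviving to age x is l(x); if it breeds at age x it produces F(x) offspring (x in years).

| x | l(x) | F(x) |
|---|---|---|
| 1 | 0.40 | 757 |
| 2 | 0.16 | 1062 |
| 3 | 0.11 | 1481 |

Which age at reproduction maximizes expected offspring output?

1

Expected offspring if breeding at age x = l(x) × F(x):
  age 1: 0.40 × 757 = 302.800
  age 2: 0.16 × 1062 = 169.920
  age 3: 0.11 × 1481 = 162.910
Maximum at age 1 (302.800).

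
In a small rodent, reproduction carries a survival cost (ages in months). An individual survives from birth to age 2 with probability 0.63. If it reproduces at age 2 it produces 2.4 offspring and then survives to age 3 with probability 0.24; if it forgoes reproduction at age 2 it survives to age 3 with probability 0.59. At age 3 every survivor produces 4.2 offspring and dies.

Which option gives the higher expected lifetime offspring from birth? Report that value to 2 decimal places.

breed at age 2: R₀ = 0.63 × (2.4 + 0.24 × 4.2) = 0.63 × 3.4080 = 2.1470
delay to age 3: R₀ = 0.63 × (0.59 × 4.2) = 0.63 × 2.4780 = 1.5611
Higher: breed at age 2 (2.1470).

2.15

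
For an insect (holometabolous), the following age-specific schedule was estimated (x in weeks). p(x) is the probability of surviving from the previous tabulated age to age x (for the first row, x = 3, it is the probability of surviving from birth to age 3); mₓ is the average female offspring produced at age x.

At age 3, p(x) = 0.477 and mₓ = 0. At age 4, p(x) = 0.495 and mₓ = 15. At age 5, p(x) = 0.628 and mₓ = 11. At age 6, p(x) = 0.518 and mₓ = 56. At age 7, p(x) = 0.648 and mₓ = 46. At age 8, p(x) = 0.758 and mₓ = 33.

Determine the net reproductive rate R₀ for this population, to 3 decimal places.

Survivorship from birth: l_x = p_3·p_4·…·p_x.
  l_3 = 0.47700
  l_4 = 0.23611
  l_5 = 0.14828
  l_6 = 0.07681
  l_7 = 0.04977
  l_8 = 0.03773
R₀ = Σ l_x mₓ:
  age 3: 0.47700 × 0 = 0.0000
  age 4: 0.23611 × 15 = 3.5416
  age 5: 0.14828 × 11 = 1.6311
  age 6: 0.07681 × 56 = 4.3014
  age 7: 0.04977 × 46 = 2.2894
  age 8: 0.03773 × 33 = 1.2451
R₀ = 0.0000 + 3.5416 + 1.6311 + 4.3014 + 2.2894 + 1.2451 = 13.0086

13.009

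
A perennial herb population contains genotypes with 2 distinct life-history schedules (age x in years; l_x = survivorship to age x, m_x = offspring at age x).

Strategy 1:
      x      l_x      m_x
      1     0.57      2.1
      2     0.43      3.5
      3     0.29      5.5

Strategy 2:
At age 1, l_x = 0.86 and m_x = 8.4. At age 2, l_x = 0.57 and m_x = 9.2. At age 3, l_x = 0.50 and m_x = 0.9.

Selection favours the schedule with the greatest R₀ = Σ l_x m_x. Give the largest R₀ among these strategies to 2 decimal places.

12.92

Strategy 1: R₀ = 0.57×2.1 + 0.43×3.5 + 0.29×5.5 = 4.2970
Strategy 2: R₀ = 0.86×8.4 + 0.57×9.2 + 0.50×0.9 = 12.9180
Highest R₀: strategy 2 with 12.9180.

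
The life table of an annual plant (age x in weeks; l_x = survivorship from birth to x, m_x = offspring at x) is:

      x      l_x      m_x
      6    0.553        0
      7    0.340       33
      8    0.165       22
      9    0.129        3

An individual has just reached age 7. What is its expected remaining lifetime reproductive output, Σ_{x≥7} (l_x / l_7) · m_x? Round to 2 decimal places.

l_7 = 0.340. Conditional survival from age 7 to x is l_x / l_7.
  x=7: (0.340/0.340) × 33 = 33.0000
  x=8: (0.165/0.340) × 22 = 10.6765
  x=9: (0.129/0.340) × 3 = 1.1382
Sum = 33.0000 + 10.6765 + 1.1382 = 44.8147

44.81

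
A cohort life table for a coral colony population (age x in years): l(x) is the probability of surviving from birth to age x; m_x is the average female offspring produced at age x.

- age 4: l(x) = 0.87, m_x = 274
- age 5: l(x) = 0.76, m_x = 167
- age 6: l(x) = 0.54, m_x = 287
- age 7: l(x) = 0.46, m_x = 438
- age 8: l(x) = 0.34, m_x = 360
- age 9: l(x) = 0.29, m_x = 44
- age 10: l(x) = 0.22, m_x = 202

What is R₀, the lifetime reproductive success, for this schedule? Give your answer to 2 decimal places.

R₀ = Σ l(x) m_x:
  age 4: 0.87 × 274 = 238.3800
  age 5: 0.76 × 167 = 126.9200
  age 6: 0.54 × 287 = 154.9800
  age 7: 0.46 × 438 = 201.4800
  age 8: 0.34 × 360 = 122.4000
  age 9: 0.29 × 44 = 12.7600
  age 10: 0.22 × 202 = 44.4400
R₀ = 238.3800 + 126.9200 + 154.9800 + 201.4800 + 122.4000 + 12.7600 + 44.4400 = 901.3600

901.36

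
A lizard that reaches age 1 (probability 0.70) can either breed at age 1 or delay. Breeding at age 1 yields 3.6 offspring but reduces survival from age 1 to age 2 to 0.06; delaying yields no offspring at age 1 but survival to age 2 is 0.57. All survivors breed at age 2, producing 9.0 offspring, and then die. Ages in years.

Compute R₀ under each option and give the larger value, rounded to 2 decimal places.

3.59

breed at age 1: R₀ = 0.70 × (3.6 + 0.06 × 9.0) = 0.70 × 4.1400 = 2.8980
delay to age 2: R₀ = 0.70 × (0.57 × 9.0) = 0.70 × 5.1300 = 3.5910
Higher: delay to age 2 (3.5910).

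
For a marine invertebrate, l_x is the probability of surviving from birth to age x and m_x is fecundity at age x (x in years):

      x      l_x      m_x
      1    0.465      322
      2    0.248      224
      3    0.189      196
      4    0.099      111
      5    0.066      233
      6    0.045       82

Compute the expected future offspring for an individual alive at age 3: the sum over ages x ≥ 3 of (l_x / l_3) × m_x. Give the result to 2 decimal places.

355.03

l_3 = 0.189. Conditional survival from age 3 to x is l_x / l_3.
  x=3: (0.189/0.189) × 196 = 196.0000
  x=4: (0.099/0.189) × 111 = 58.1429
  x=5: (0.066/0.189) × 233 = 81.3651
  x=6: (0.045/0.189) × 82 = 19.5238
Sum = 196.0000 + 58.1429 + 81.3651 + 19.5238 = 355.0317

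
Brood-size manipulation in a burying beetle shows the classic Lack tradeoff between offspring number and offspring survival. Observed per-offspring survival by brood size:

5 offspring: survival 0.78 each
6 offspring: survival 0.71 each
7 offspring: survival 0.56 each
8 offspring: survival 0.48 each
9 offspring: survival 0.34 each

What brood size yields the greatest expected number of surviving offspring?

6

Expected surviving offspring = c × s(c):
  c=5: 5 × 0.78 = 3.900
  c=6: 6 × 0.71 = 4.260
  c=7: 7 × 0.56 = 3.920
  c=8: 8 × 0.48 = 3.840
  c=9: 9 × 0.34 = 3.060
Maximum at c = 6 (4.260 surviving offspring).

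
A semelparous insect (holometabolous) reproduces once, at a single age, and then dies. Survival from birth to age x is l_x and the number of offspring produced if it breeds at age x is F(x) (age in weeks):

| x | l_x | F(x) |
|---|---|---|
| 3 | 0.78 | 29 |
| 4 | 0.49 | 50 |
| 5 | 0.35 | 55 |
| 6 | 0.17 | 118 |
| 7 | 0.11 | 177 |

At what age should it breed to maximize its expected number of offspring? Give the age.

4

Expected offspring if breeding at age x = l_x × F(x):
  age 3: 0.78 × 29 = 22.620
  age 4: 0.49 × 50 = 24.500
  age 5: 0.35 × 55 = 19.250
  age 6: 0.17 × 118 = 20.060
  age 7: 0.11 × 177 = 19.470
Maximum at age 4 (24.500).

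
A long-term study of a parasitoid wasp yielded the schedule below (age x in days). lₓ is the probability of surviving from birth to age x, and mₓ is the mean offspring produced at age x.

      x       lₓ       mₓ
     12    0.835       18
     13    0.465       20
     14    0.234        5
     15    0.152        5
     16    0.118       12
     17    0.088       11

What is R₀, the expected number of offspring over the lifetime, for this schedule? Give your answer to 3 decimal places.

R₀ = Σ lₓ mₓ:
  age 12: 0.835 × 18 = 15.0300
  age 13: 0.465 × 20 = 9.3000
  age 14: 0.234 × 5 = 1.1700
  age 15: 0.152 × 5 = 0.7600
  age 16: 0.118 × 12 = 1.4160
  age 17: 0.088 × 11 = 0.9680
R₀ = 15.0300 + 9.3000 + 1.1700 + 0.7600 + 1.4160 + 0.9680 = 28.6440

28.644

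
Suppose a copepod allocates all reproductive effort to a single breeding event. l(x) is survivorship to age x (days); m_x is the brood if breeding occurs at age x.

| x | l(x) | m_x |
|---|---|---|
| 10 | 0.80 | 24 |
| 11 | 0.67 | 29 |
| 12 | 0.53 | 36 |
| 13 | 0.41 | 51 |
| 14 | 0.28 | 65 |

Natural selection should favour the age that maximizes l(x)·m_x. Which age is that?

13

Expected offspring if breeding at age x = l(x) × m_x:
  age 10: 0.80 × 24 = 19.200
  age 11: 0.67 × 29 = 19.430
  age 12: 0.53 × 36 = 19.080
  age 13: 0.41 × 51 = 20.910
  age 14: 0.28 × 65 = 18.200
Maximum at age 13 (20.910).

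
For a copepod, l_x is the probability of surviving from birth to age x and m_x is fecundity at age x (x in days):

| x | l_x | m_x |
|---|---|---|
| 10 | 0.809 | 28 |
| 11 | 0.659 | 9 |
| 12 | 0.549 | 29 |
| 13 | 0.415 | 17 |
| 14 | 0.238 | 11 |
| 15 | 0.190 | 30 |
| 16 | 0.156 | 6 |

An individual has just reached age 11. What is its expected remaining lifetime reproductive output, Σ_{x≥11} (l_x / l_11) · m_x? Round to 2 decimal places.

57.91

l_11 = 0.659. Conditional survival from age 11 to x is l_x / l_11.
  x=11: (0.659/0.659) × 9 = 9.0000
  x=12: (0.549/0.659) × 29 = 24.1593
  x=13: (0.415/0.659) × 17 = 10.7056
  x=14: (0.238/0.659) × 11 = 3.9727
  x=15: (0.190/0.659) × 30 = 8.6495
  x=16: (0.156/0.659) × 6 = 1.4203
Sum = 9.0000 + 24.1593 + 10.7056 + 3.9727 + 8.6495 + 1.4203 = 57.9074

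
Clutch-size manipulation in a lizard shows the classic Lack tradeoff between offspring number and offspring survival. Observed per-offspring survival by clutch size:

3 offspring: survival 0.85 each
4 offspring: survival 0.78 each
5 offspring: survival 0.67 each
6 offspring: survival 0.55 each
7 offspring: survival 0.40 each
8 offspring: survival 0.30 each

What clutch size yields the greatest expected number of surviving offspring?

5

Expected surviving offspring = c × s(c):
  c=3: 3 × 0.85 = 2.550
  c=4: 4 × 0.78 = 3.120
  c=5: 5 × 0.67 = 3.350
  c=6: 6 × 0.55 = 3.300
  c=7: 7 × 0.40 = 2.800
  c=8: 8 × 0.30 = 2.400
Maximum at c = 5 (3.350 surviving offspring).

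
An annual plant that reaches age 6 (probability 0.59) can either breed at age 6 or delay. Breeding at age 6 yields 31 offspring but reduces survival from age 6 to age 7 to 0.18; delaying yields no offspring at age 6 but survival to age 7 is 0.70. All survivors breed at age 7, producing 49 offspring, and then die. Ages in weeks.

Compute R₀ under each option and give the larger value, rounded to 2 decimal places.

breed at age 6: R₀ = 0.59 × (31 + 0.18 × 49) = 0.59 × 39.8200 = 23.4938
delay to age 7: R₀ = 0.59 × (0.70 × 49) = 0.59 × 34.3000 = 20.2370
Higher: breed at age 6 (23.4938).

23.49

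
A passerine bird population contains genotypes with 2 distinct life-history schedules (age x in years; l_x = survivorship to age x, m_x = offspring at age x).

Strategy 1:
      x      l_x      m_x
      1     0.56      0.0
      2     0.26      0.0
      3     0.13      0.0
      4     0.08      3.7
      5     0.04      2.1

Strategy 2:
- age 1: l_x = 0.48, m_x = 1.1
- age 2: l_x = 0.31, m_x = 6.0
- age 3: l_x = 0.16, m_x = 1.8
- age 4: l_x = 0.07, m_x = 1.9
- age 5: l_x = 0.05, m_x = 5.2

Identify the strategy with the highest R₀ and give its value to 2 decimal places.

Strategy 1: R₀ = 0.56×0.0 + 0.26×0.0 + 0.13×0.0 + 0.08×3.7 + 0.04×2.1 = 0.3800
Strategy 2: R₀ = 0.48×1.1 + 0.31×6.0 + 0.16×1.8 + 0.07×1.9 + 0.05×5.2 = 3.0690
Highest R₀: strategy 2 with 3.0690.

3.07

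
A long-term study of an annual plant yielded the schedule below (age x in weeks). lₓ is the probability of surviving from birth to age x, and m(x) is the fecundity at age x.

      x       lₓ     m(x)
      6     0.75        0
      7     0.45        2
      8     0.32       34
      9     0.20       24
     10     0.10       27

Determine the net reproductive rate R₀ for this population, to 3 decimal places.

R₀ = Σ lₓ m(x):
  age 6: 0.75 × 0 = 0.0000
  age 7: 0.45 × 2 = 0.9000
  age 8: 0.32 × 34 = 10.8800
  age 9: 0.20 × 24 = 4.8000
  age 10: 0.10 × 27 = 2.7000
R₀ = 0.0000 + 0.9000 + 10.8800 + 4.8000 + 2.7000 = 19.2800

19.280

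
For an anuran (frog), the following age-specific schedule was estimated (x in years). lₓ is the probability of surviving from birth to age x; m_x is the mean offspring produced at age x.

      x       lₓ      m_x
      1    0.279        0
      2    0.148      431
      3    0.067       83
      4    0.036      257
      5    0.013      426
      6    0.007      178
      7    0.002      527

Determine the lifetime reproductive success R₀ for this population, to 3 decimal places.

R₀ = Σ lₓ m_x:
  age 1: 0.279 × 0 = 0.0000
  age 2: 0.148 × 431 = 63.7880
  age 3: 0.067 × 83 = 5.5610
  age 4: 0.036 × 257 = 9.2520
  age 5: 0.013 × 426 = 5.5380
  age 6: 0.007 × 178 = 1.2460
  age 7: 0.002 × 527 = 1.0540
R₀ = 0.0000 + 63.7880 + 5.5610 + 9.2520 + 5.5380 + 1.2460 + 1.0540 = 86.4390

86.439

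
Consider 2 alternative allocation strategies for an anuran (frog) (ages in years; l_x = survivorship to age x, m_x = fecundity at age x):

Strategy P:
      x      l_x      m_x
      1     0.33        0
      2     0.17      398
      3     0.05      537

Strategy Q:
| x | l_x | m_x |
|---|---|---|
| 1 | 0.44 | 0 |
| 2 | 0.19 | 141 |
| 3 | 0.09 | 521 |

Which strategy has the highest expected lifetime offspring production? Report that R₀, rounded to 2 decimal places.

94.51

Strategy P: R₀ = 0.33×0 + 0.17×398 + 0.05×537 = 94.5100
Strategy Q: R₀ = 0.44×0 + 0.19×141 + 0.09×521 = 73.6800
Highest R₀: strategy P with 94.5100.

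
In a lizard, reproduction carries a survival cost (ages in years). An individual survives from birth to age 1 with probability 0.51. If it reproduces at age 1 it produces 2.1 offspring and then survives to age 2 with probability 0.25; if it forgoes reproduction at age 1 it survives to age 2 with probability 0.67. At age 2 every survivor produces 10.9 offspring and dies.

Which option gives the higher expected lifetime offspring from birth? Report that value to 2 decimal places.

breed at age 1: R₀ = 0.51 × (2.1 + 0.25 × 10.9) = 0.51 × 4.8250 = 2.4607
delay to age 2: R₀ = 0.51 × (0.67 × 10.9) = 0.51 × 7.3030 = 3.7245
Higher: delay to age 2 (3.7245).

3.72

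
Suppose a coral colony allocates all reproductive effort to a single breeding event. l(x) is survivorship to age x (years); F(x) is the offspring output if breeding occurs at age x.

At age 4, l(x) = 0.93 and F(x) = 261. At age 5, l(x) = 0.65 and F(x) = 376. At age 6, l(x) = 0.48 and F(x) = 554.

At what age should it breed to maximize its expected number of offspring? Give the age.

6

Expected offspring if breeding at age x = l(x) × F(x):
  age 4: 0.93 × 261 = 242.730
  age 5: 0.65 × 376 = 244.400
  age 6: 0.48 × 554 = 265.920
Maximum at age 6 (265.920).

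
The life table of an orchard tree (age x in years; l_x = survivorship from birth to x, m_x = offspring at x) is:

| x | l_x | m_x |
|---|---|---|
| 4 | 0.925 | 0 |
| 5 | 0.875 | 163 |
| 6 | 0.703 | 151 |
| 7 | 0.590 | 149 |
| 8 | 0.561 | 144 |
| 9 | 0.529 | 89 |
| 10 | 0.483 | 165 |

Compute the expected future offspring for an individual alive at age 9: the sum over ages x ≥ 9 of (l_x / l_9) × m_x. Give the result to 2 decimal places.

l_9 = 0.529. Conditional survival from age 9 to x is l_x / l_9.
  x=9: (0.529/0.529) × 89 = 89.0000
  x=10: (0.483/0.529) × 165 = 150.6522
Sum = 89.0000 + 150.6522 = 239.6522

239.65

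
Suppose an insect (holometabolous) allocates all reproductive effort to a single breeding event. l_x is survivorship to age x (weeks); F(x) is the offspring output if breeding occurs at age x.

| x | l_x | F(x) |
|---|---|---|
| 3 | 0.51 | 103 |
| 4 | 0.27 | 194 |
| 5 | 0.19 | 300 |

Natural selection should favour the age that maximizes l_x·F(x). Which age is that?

Expected offspring if breeding at age x = l_x × F(x):
  age 3: 0.51 × 103 = 52.530
  age 4: 0.27 × 194 = 52.380
  age 5: 0.19 × 300 = 57.000
Maximum at age 5 (57.000).

5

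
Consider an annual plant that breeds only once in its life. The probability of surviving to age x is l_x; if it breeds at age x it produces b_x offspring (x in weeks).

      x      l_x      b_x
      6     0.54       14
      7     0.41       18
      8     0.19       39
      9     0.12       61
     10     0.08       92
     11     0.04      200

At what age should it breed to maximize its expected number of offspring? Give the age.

11

Expected offspring if breeding at age x = l_x × b_x:
  age 6: 0.54 × 14 = 7.560
  age 7: 0.41 × 18 = 7.380
  age 8: 0.19 × 39 = 7.410
  age 9: 0.12 × 61 = 7.320
  age 10: 0.08 × 92 = 7.360
  age 11: 0.04 × 200 = 8.000
Maximum at age 11 (8.000).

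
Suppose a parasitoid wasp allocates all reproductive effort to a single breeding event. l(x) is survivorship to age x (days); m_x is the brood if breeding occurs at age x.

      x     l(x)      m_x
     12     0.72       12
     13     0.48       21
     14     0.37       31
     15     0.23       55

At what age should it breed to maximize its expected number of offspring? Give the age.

Expected offspring if breeding at age x = l(x) × m_x:
  age 12: 0.72 × 12 = 8.640
  age 13: 0.48 × 21 = 10.080
  age 14: 0.37 × 31 = 11.470
  age 15: 0.23 × 55 = 12.650
Maximum at age 15 (12.650).

15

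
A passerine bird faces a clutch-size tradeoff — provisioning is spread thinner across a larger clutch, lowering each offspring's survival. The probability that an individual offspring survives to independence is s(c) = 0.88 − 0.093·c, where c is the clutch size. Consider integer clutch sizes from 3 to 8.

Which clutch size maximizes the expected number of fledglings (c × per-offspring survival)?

5

Expected fledglings = c × s(c):
  c=3: 3 × 0.601 = 1.803
  c=4: 4 × 0.508 = 2.032
  c=5: 5 × 0.415 = 2.075
  c=6: 6 × 0.322 = 1.932
  c=7: 7 × 0.229 = 1.603
  c=8: 8 × 0.136 = 1.088
Maximum at c = 5 (2.075 fledglings).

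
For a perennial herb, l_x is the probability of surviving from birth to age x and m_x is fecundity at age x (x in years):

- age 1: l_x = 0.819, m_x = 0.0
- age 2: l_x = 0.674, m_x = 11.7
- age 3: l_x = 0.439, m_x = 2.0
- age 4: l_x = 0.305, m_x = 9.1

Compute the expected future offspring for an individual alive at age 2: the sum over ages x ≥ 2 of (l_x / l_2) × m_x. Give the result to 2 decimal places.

l_2 = 0.674. Conditional survival from age 2 to x is l_x / l_2.
  x=2: (0.674/0.674) × 11.7 = 11.7000
  x=3: (0.439/0.674) × 2.0 = 1.3027
  x=4: (0.305/0.674) × 9.1 = 4.1180
Sum = 11.7000 + 1.3027 + 4.1180 = 17.1206

17.12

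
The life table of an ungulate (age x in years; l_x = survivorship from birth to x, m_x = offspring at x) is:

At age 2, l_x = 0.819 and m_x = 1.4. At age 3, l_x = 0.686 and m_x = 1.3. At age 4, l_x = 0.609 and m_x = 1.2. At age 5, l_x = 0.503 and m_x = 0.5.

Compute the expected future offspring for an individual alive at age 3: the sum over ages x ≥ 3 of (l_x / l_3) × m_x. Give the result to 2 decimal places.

2.73

l_3 = 0.686. Conditional survival from age 3 to x is l_x / l_3.
  x=3: (0.686/0.686) × 1.3 = 1.3000
  x=4: (0.609/0.686) × 1.2 = 1.0653
  x=5: (0.503/0.686) × 0.5 = 0.3666
Sum = 1.3000 + 1.0653 + 0.3666 = 2.7319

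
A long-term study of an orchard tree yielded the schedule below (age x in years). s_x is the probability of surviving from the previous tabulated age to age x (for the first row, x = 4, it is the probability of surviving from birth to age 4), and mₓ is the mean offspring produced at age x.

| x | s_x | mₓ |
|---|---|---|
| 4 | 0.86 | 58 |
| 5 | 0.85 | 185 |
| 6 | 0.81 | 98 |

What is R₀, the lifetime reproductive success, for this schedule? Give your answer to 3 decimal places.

243.142

Survivorship from birth: l_x = s_4·s_5·…·s_x.
  l_4 = 0.86000
  l_5 = 0.73100
  l_6 = 0.59211
R₀ = Σ l_x mₓ:
  age 4: 0.86000 × 58 = 49.8800
  age 5: 0.73100 × 185 = 135.2350
  age 6: 0.59211 × 98 = 58.0268
R₀ = 49.8800 + 135.2350 + 58.0268 = 243.1418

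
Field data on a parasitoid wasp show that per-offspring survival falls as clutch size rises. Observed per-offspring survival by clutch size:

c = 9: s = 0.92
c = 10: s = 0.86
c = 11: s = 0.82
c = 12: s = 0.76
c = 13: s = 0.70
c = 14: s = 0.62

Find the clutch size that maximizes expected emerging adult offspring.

12

Expected emerging adult offspring = c × s(c):
  c=9: 9 × 0.92 = 8.280
  c=10: 10 × 0.86 = 8.600
  c=11: 11 × 0.82 = 9.020
  c=12: 12 × 0.76 = 9.120
  c=13: 13 × 0.70 = 9.100
  c=14: 14 × 0.62 = 8.680
Maximum at c = 12 (9.120 emerging adult offspring).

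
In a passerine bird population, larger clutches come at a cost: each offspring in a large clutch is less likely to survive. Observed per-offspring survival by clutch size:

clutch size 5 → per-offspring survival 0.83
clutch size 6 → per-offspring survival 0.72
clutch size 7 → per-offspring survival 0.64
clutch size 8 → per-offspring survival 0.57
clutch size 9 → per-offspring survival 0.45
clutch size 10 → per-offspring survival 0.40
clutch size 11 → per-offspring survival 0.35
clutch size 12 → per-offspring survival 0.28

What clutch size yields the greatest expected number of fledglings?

8

Expected fledglings = c × s(c):
  c=5: 5 × 0.83 = 4.150
  c=6: 6 × 0.72 = 4.320
  c=7: 7 × 0.64 = 4.480
  c=8: 8 × 0.57 = 4.560
  c=9: 9 × 0.45 = 4.050
  c=10: 10 × 0.40 = 4.000
  c=11: 11 × 0.35 = 3.850
  c=12: 12 × 0.28 = 3.360
Maximum at c = 8 (4.560 fledglings).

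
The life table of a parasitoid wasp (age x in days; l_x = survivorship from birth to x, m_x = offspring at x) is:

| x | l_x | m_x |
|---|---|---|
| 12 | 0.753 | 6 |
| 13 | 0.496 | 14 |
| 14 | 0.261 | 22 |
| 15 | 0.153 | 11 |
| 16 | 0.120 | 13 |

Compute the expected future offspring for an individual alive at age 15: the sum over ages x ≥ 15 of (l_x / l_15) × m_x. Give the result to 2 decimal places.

l_15 = 0.153. Conditional survival from age 15 to x is l_x / l_15.
  x=15: (0.153/0.153) × 11 = 11.0000
  x=16: (0.120/0.153) × 13 = 10.1961
Sum = 11.0000 + 10.1961 = 21.1961

21.20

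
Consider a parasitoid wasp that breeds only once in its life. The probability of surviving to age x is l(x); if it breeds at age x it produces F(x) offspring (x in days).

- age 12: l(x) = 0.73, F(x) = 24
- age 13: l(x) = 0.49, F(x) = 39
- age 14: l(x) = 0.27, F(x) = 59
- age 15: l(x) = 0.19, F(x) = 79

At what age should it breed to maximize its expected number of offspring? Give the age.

13

Expected offspring if breeding at age x = l(x) × F(x):
  age 12: 0.73 × 24 = 17.520
  age 13: 0.49 × 39 = 19.110
  age 14: 0.27 × 59 = 15.930
  age 15: 0.19 × 79 = 15.010
Maximum at age 13 (19.110).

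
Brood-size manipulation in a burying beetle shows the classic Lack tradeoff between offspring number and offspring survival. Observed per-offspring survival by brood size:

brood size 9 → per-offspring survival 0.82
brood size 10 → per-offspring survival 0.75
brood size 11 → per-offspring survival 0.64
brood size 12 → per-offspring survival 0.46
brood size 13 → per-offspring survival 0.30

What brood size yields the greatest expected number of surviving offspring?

10

Expected surviving offspring = c × s(c):
  c=9: 9 × 0.82 = 7.380
  c=10: 10 × 0.75 = 7.500
  c=11: 11 × 0.64 = 7.040
  c=12: 12 × 0.46 = 5.520
  c=13: 13 × 0.30 = 3.900
Maximum at c = 10 (7.500 surviving offspring).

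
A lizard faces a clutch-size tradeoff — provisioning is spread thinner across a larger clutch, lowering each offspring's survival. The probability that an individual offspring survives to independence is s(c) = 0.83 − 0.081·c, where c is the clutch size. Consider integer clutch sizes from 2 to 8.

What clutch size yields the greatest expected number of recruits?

5

Expected recruits = c × s(c):
  c=2: 2 × 0.668 = 1.336
  c=3: 3 × 0.587 = 1.761
  c=4: 4 × 0.506 = 2.024
  c=5: 5 × 0.425 = 2.125
  c=6: 6 × 0.344 = 2.064
  c=7: 7 × 0.263 = 1.841
  c=8: 8 × 0.182 = 1.456
Maximum at c = 5 (2.125 recruits).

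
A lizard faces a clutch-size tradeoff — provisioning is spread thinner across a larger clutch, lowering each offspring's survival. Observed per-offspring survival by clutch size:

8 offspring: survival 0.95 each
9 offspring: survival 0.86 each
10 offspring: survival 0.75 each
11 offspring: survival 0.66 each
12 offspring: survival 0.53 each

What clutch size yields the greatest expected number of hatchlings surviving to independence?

9

Expected hatchlings surviving to independence = c × s(c):
  c=8: 8 × 0.95 = 7.600
  c=9: 9 × 0.86 = 7.740
  c=10: 10 × 0.75 = 7.500
  c=11: 11 × 0.66 = 7.260
  c=12: 12 × 0.53 = 6.360
Maximum at c = 9 (7.740 hatchlings surviving to independence).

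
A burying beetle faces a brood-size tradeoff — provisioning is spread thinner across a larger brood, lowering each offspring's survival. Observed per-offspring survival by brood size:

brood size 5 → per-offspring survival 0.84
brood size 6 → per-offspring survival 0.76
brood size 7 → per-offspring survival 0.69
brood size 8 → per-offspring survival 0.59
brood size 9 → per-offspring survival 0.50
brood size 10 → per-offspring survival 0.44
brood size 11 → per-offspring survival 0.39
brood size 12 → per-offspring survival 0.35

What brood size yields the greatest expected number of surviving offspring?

7

Expected surviving offspring = c × s(c):
  c=5: 5 × 0.84 = 4.200
  c=6: 6 × 0.76 = 4.560
  c=7: 7 × 0.69 = 4.830
  c=8: 8 × 0.59 = 4.720
  c=9: 9 × 0.50 = 4.500
  c=10: 10 × 0.44 = 4.400
  c=11: 11 × 0.39 = 4.290
  c=12: 12 × 0.35 = 4.200
Maximum at c = 7 (4.830 surviving offspring).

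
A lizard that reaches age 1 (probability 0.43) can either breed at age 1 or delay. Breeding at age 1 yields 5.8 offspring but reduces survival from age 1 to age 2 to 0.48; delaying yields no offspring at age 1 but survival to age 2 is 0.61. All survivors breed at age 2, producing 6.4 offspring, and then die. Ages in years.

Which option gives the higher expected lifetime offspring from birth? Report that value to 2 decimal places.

3.81

breed at age 1: R₀ = 0.43 × (5.8 + 0.48 × 6.4) = 0.43 × 8.8720 = 3.8150
delay to age 2: R₀ = 0.43 × (0.61 × 6.4) = 0.43 × 3.9040 = 1.6787
Higher: breed at age 1 (3.8150).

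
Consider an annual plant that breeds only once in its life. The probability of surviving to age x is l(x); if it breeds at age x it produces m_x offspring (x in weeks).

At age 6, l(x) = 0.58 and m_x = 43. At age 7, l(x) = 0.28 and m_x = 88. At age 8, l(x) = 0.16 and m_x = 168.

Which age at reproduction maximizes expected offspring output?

Expected offspring if breeding at age x = l(x) × m_x:
  age 6: 0.58 × 43 = 24.940
  age 7: 0.28 × 88 = 24.640
  age 8: 0.16 × 168 = 26.880
Maximum at age 8 (26.880).

8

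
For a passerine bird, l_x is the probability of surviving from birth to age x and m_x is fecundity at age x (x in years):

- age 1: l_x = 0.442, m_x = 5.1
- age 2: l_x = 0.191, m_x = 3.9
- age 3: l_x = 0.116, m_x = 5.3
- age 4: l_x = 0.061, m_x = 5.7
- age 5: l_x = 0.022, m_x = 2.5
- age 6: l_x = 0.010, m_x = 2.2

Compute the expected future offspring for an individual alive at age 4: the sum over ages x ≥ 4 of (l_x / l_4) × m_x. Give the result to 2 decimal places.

6.96

l_4 = 0.061. Conditional survival from age 4 to x is l_x / l_4.
  x=4: (0.061/0.061) × 5.7 = 5.7000
  x=5: (0.022/0.061) × 2.5 = 0.9016
  x=6: (0.010/0.061) × 2.2 = 0.3607
Sum = 5.7000 + 0.9016 + 0.3607 = 6.9623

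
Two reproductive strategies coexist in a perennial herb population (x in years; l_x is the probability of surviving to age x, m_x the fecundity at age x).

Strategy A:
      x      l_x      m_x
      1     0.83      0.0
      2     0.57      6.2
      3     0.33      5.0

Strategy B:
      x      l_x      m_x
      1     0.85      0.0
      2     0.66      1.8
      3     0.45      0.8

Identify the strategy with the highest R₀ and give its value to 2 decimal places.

5.18

Strategy A: R₀ = 0.83×0.0 + 0.57×6.2 + 0.33×5.0 = 5.1840
Strategy B: R₀ = 0.85×0.0 + 0.66×1.8 + 0.45×0.8 = 1.5480
Highest R₀: strategy A with 5.1840.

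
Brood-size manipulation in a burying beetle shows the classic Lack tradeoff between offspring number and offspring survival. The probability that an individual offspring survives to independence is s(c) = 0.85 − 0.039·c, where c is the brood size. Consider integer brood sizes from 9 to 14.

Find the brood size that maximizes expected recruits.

11

Expected recruits = c × s(c):
  c=9: 9 × 0.499 = 4.491
  c=10: 10 × 0.460 = 4.600
  c=11: 11 × 0.421 = 4.631
  c=12: 12 × 0.382 = 4.584
  c=13: 13 × 0.343 = 4.459
  c=14: 14 × 0.304 = 4.256
Maximum at c = 11 (4.631 recruits).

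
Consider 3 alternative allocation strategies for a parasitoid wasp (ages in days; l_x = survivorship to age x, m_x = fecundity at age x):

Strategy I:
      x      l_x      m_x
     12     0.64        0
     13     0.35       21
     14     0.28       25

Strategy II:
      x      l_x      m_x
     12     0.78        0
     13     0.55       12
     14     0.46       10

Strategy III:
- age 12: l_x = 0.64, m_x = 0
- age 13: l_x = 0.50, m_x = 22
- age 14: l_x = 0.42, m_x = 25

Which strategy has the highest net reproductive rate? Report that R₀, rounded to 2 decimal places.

Strategy I: R₀ = 0.64×0 + 0.35×21 + 0.28×25 = 14.3500
Strategy II: R₀ = 0.78×0 + 0.55×12 + 0.46×10 = 11.2000
Strategy III: R₀ = 0.64×0 + 0.50×22 + 0.42×25 = 21.5000
Highest R₀: strategy III with 21.5000.

21.50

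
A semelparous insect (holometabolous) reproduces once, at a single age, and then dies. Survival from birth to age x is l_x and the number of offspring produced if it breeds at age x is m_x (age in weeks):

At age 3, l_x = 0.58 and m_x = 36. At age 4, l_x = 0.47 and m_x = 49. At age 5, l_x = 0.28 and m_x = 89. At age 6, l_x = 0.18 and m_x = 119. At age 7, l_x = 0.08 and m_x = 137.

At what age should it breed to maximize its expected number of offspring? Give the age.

5

Expected offspring if breeding at age x = l_x × m_x:
  age 3: 0.58 × 36 = 20.880
  age 4: 0.47 × 49 = 23.030
  age 5: 0.28 × 89 = 24.920
  age 6: 0.18 × 119 = 21.420
  age 7: 0.08 × 137 = 10.960
Maximum at age 5 (24.920).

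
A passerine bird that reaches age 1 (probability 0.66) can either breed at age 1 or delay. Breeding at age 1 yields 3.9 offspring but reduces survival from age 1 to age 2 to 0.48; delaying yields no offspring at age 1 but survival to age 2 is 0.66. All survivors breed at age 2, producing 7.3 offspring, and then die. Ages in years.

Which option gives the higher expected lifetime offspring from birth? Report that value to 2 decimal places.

breed at age 1: R₀ = 0.66 × (3.9 + 0.48 × 7.3) = 0.66 × 7.4040 = 4.8866
delay to age 2: R₀ = 0.66 × (0.66 × 7.3) = 0.66 × 4.8180 = 3.1799
Higher: breed at age 1 (4.8866).

4.89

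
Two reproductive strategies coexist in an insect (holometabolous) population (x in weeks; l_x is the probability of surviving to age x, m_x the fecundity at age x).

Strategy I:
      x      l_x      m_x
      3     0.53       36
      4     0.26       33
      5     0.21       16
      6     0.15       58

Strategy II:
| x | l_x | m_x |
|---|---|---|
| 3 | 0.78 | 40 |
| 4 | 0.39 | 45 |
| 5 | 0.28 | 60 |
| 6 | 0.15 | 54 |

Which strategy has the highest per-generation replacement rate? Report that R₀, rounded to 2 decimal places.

Strategy I: R₀ = 0.53×36 + 0.26×33 + 0.21×16 + 0.15×58 = 39.7200
Strategy II: R₀ = 0.78×40 + 0.39×45 + 0.28×60 + 0.15×54 = 73.6500
Highest R₀: strategy II with 73.6500.

73.65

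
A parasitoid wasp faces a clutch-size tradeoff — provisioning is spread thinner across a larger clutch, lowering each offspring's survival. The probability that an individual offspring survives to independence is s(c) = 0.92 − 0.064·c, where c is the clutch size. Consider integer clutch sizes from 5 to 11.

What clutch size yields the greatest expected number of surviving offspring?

7

Expected surviving offspring = c × s(c):
  c=5: 5 × 0.600 = 3.000
  c=6: 6 × 0.536 = 3.216
  c=7: 7 × 0.472 = 3.304
  c=8: 8 × 0.408 = 3.264
  c=9: 9 × 0.344 = 3.096
  c=10: 10 × 0.280 = 2.800
  c=11: 11 × 0.216 = 2.376
Maximum at c = 7 (3.304 surviving offspring).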